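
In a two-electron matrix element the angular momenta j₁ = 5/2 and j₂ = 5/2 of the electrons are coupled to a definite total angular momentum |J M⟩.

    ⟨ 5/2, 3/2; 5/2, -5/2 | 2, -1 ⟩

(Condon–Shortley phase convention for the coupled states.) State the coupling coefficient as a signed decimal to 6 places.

triangle: 3!×2!×2!/8! = 24/40320
(j±m)!: 4!×1!×0!×5!×1!×3! = 17280
prefactor² = (2J+1)×Δ×N² = 360/7
  k=0: +1/(0!×3!×1!×0!×1!×2!) = 1/12
Σ = 1/12  ⇒  CG² = 360/7×(1/12)² = 5/14
CG = +√(5/14) = +0.597614

+√(5/14) ≈ +0.597614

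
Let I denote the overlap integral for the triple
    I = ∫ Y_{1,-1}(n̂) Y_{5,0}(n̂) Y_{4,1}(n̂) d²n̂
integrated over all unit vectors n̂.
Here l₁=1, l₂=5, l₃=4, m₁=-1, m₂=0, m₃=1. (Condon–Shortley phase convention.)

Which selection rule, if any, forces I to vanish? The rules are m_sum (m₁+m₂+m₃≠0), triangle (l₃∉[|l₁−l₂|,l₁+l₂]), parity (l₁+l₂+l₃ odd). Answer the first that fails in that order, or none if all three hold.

Σmᵢ = 0  ✓
l₃∈[|l₁−l₂|,l₁+l₂]=[4,6], have l₃=4  ✓
Σlᵢ = 10 ⇒ even  ✓

none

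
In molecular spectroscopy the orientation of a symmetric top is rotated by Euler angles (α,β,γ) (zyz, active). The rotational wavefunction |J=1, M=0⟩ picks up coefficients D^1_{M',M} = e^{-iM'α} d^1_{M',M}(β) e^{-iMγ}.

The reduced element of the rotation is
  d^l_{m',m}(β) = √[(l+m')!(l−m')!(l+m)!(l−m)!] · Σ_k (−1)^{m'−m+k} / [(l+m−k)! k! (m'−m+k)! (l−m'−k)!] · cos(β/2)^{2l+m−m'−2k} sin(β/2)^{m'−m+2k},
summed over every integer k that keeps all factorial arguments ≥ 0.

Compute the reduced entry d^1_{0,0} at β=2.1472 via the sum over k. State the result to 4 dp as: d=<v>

d=-0.5450

d^1_{0,0}(β=2.1472) via the finite sum:
Half-angle: c=0.476963, s=0.878923. N=√(1·1·1·1)=1.000000
k: max(0,(0)−(0))=0 … min(1+(0),1−(0))=1
  k=0: (−1)^0·1.0000/(1)·0.4770^2·0.8789^0 = +0.227494
  k=1: (−1)^1·1.0000/(1)·0.4770^0·0.8789^2 = -0.772506
d^1_{0,0}(2.1472) = +0.227494 -0.772506 = -0.545012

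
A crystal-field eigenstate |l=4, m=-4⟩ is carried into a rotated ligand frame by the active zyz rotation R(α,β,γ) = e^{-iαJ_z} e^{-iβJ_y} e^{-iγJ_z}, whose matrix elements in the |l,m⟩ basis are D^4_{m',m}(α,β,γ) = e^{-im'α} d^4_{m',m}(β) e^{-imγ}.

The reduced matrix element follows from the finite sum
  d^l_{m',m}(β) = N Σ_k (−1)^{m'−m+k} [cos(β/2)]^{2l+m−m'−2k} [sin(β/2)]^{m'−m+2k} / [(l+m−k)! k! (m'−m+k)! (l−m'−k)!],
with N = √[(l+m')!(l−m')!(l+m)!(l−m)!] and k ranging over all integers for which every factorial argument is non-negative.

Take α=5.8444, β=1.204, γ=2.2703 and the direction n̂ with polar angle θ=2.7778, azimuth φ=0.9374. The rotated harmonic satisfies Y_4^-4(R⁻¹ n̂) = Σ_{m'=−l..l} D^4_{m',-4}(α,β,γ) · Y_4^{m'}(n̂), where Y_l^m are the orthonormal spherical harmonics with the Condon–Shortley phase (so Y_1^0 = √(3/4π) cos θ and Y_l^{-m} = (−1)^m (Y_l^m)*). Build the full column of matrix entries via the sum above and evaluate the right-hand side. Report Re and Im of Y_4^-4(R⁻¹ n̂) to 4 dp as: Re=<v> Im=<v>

Need the full column D^4_{m',-4} for m'=−4..4 at α=5.8444, β=1.2040, γ=2.2703.
cos(β/2)=0.824205, sin(β/2)=0.566292
d^4_{-4,-4}: single k=0 term ⇒ +0.212951;  D = +0.107272+0.183959i
d^4_{-3,-4}: single k=0 term ⇒ -0.413839;  D = -0.036840-0.412196i
d^4_{-2,-4}: single k=0 term ⇒ +0.531949;  D = -0.182228+0.499763i
d^4_{-1,-4}: single k=0 term ⇒ -0.516881;  D = +0.366598-0.364379i
d^4_{0,-4}: single k=0 term ⇒ +0.397055;  D = -0.373850+0.133751i
d^4_{1,-4}: single k=0 term ⇒ -0.244007;  D = +0.242901+0.023196i
d^4_{2,-4}: single k=0 term ⇒ +0.118547;  D = -0.102043-0.060338i
d^4_{3,-4}: single k=0 term ⇒ -0.043537;  D = +0.024512+0.035982i
d^4_{4,-4}: single k=0 term ⇒ +0.010576;  D = -0.001677-0.010442i
Y_4^{m'}(θ=2.7778,φ=0.9374) and Σ D·Y over m':
  (+0.1073+0.1840i)·(-0.0058+0.0041i)  (-0.0368-0.4122i)·(+0.0499+0.0170i)  (-0.1822+0.4998i)·(-0.0648-0.2067i)  (+0.3666-0.3644i)·(-0.2899+0.3948i)  (-0.3738+0.1338i)·(+0.3699+0.0000i)  (+0.2429+0.0232i)·(+0.2899+0.3948i)  (-0.1020-0.0603i)·(-0.0648+0.2067i)  (+0.0245+0.0360i)·(-0.0499+0.0170i)  (-0.0017-0.0104i)·(-0.0058-0.0041i)
Y_4^-4(R⁻¹ n̂) = +0.096686+0.367446i

Re=0.0967 Im=0.3674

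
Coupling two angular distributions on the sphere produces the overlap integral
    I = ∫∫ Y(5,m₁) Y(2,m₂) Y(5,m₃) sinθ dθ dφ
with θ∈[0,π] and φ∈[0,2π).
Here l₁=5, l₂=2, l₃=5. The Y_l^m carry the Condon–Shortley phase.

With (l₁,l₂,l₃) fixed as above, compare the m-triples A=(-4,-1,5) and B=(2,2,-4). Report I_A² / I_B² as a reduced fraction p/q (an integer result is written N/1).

Same 5,2,5: normalisation and zero-m 3j drop out of the ratio.
A: Δ: 2! 8! 2! / 13! → 1/38610; sum: t=1:−1/80640 = -1/80640; 3j²(5 2 5; -4 -1 5) = Δ·Π!·Σ² = 9/286  (sign -1)
B: Δ: 2! 8! 2! / 13! → 1/38610; sum: t=2:+1/20160 = 1/20160; 3j²(5 2 5; 2 2 -4) = Δ·Π!·Σ² = 12/715  (sign -1)
I_A²/I_B² = (9/286)/(12/715) = 15/8

15/8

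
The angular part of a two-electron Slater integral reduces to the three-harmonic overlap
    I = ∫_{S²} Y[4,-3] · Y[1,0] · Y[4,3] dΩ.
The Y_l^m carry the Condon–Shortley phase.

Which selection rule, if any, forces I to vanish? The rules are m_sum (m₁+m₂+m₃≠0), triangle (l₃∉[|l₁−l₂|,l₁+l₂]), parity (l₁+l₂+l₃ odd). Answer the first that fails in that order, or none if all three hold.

azimuthal sum: -3 + 0 + 3 = 0  ✓
3 ≤ 4 ≤ 5 (triangle on l)  ✓
L = 4 + 1 + 4 = 9 (odd)  ✗

parity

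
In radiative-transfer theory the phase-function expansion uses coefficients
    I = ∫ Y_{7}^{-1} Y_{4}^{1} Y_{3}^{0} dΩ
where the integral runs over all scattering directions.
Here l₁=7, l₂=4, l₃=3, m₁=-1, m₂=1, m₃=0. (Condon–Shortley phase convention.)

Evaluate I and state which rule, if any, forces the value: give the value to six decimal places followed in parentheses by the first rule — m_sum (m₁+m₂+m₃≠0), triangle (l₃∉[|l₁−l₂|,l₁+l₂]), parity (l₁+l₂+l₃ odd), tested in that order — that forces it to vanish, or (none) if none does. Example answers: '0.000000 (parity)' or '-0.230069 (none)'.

-0.225497 (none)

Checks pass: Σm=0; 14 even; l₃=3∈[3,11].
(2·7+1)(2·4+1)(2·3+1) = 945
Δ: 8! 6! 0! / 15! → 1/45045
sum: t=4:+1/20736 = 1/20736
3j²(7 4 3; 0 0 0) = Δ·Π!·Σ² = 35/1287  (sign -1)
sum: t=5:−1/25920 = -1/25920
3j²(7 4 3; -1 1 0) = Δ·Π!·Σ² = 32/1287  (sign +1)
combine: 4πI² = 945·35/1287·32/1287 = 39200/61347
take √, sign -1: I = -0.22549735
No selection rule forces the value: the integral is nonzero (none).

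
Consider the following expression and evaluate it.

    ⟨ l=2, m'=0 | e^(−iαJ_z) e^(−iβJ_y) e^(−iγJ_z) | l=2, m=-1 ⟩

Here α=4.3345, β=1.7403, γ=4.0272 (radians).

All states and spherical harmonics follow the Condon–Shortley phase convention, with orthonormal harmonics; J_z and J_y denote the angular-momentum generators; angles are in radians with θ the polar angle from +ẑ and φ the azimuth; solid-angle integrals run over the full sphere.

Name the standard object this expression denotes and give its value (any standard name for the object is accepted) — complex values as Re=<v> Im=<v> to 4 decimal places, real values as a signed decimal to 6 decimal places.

Wigner D-matrix element, Re=-0.1289 Im=-0.1577

This is a Wigner D-matrix element — the rotation-matrix element ⟨l m'| R(α,β,γ) |l m⟩ in the angular-momentum basis.
Split into d^2_{0,-1}(β=1.7403) × two z-phases.
Half-angle: c=0.644712, s=0.764426. N=√(2·2·1·6)=4.898979
k∈{0,1} keeps every argument non-negative
  k=0: (−1)^1·4.8990/(2)·0.6447^3·0.7644^1 = -0.501774
  k=1: (−1)^2·4.8990/(2)·0.6447^1·0.7644^3 = +0.705419
d^2_{0,-1}(1.7403) = -0.501774 +0.705419 = +0.203645
Attach z-rotation phases: D = e^{-i(0)(4.3345)}·(+0.203645)·e^{-i(-1)(4.0272)} = -0.128871-0.157682i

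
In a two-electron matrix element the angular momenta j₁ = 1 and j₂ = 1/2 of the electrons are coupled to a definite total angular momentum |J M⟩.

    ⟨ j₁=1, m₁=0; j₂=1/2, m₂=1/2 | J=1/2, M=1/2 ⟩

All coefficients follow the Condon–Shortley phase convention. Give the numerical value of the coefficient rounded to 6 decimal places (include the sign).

j₁+j₂−J=1  J+j₁−j₂=1  J−j₁+j₂=0  j₁+j₂+J+1=3
(j₁±m₁, j₂±m₂, J±M) = (1,1,1,0,1,0)
P² = 1/3
sum k=1..1:
  [1] −1/1 = -1
S = -1
C² = P²·S² = 1/3 ; C = -0.577350

−√(1/3) = -0.577350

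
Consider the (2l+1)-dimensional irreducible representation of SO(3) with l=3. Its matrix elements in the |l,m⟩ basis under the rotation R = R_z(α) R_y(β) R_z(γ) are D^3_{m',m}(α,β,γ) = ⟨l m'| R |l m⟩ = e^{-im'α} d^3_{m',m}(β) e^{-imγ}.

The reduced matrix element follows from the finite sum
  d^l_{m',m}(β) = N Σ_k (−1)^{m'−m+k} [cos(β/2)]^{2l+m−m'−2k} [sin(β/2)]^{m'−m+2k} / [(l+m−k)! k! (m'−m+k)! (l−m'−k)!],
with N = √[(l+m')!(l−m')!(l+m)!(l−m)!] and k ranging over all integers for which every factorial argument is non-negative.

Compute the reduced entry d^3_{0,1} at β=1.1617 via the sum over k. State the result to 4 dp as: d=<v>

d^3_{0,1}(β=1.1617) via the finite sum:
c=cos(1.161700/2)=0.835997, s=sin(1.161700/2)=0.548735; N=√[6·6·24·2]=41.569219
The bounds max(0,m−m')=1 and min(l+m,l−m')=3 give 3 terms
  k=1: (−1)^0·41.5692/(12)·0.8360^5·0.5487^1 = +0.776203
  k=2: (−1)^1·41.5692/(4)·0.8360^3·0.5487^3 = -1.003258
  k=3: (−1)^2·41.5692/(12)·0.8360^1·0.5487^5 = +0.144081
d^3_{0,1}(1.1617) = +0.776203 -1.003258 +0.144081 = -0.082974

d=-0.0830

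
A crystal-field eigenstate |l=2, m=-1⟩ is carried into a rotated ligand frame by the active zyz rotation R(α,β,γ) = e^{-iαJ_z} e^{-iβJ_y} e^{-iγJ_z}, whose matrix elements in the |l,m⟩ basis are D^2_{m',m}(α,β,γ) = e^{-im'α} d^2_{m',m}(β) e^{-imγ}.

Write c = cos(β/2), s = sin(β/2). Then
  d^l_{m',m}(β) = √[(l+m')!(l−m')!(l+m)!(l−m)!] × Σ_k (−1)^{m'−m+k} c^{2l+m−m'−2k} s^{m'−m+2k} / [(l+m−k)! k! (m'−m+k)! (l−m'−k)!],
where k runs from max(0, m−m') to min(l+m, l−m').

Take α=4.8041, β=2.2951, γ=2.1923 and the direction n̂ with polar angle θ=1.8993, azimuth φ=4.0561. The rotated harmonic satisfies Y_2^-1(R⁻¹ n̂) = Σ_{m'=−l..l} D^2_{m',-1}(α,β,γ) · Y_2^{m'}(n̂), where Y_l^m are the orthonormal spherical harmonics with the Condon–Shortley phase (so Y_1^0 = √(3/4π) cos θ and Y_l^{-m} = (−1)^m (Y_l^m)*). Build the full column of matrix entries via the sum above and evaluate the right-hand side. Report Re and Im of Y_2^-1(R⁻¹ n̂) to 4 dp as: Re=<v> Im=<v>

Re=-0.2246 Im=-0.3129

Need the full column D^2_{m',-1} for m'=−2..2 at α=4.8041, β=2.2951, γ=2.1923.
cos(β/2)=0.410722, sin(β/2)=0.911760
d^2_{-2,-1}: single k=1 term ⇒ +0.126344;  D = +0.091066-0.087578i
d^2_{-1,-1}: k∈[0..1] ⇒ +0.028457 -0.420707 = -0.392250;  D = -0.296644-0.256636i
d^2_{0,-1}: k∈[0..1] ⇒ -0.154740 +0.762546 = +0.607807;  D = -0.353901+0.494149i
d^2_{1,-1}: k∈[0..1] ⇒ +0.420707 -0.691071 = -0.270364;  D = +0.233301+0.136630i
d^2_{2,-1}: single k=0 term ⇒ -0.622617;  D = -0.264116+0.563821i
Y_2^{m'}(θ=1.8993,φ=4.0561) and Σ D·Y over m':
  (+0.0911-0.0876i)·(-0.0884-0.3346i)  (-0.2966-0.2566i)·(+0.1440-0.1869i)  (-0.3539+0.4941i)·(-0.2169+0.0000i)  (+0.2333+0.1366i)·(-0.1440-0.1869i)  (-0.2641+0.5638i)·(-0.0884+0.3346i)
Y_2^-1(R⁻¹ n̂) = -0.224615-0.312884i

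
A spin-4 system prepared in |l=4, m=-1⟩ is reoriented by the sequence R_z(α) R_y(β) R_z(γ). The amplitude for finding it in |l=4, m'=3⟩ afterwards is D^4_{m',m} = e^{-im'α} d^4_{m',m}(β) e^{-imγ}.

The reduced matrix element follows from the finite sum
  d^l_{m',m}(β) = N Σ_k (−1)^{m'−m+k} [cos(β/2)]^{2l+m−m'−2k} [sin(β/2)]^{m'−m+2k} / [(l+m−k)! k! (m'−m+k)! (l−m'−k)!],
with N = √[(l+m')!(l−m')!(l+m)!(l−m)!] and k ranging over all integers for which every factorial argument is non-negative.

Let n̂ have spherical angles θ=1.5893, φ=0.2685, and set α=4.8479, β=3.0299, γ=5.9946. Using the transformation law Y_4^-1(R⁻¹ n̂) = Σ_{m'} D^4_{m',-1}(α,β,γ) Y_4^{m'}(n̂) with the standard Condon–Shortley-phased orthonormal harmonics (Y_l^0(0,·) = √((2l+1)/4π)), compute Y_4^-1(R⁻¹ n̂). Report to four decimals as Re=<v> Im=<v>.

Re=0.0008 Im=0.0051

Need the full column D^4_{m',-1} for m'=−4..4 at α=4.8479, β=3.0299, γ=5.9946.
cos(β/2)=0.055817, sin(β/2)=0.998441
d^4_{-4,-1}: single k=3 term ⇒ +0.000004;  D = +0.000004+0.000001i
d^4_{-3,-1}: k∈[2..3] ⇒ +0.000000 -0.000128 = -0.000127;  D = +0.000015-0.000126i
d^4_{-2,-1}: k∈[1..3] ⇒ +0.000000 -0.000011 +0.002440 = +0.002429;  D = -0.002428+0.000043i
d^4_{-1,-1}: k∈[0..3] ⇒ +0.000000 -0.000000 +0.000289 -0.030865 = -0.030576;  D = +0.004662+0.030219i
d^4_{0,-1}: k∈[0..3] ⇒ -0.000000 +0.000014 -0.004630 +0.246911 = +0.242296;  D = +0.232276-0.068956i
d^4_{1,-1}: k∈[0..3] ⇒ +0.000000 -0.000289 +0.046298 -0.987596 = -0.941587;  D = -0.387460-0.858173i
d^4_{2,-1}: k∈[0..2] ⇒ -0.000008 +0.003660 -0.234240 = -0.230588;  D = +0.195415-0.122408i
d^4_{3,-1}: k∈[0..1] ⇒ +0.000128 -0.024499 = -0.024371;  D = +0.015609+0.018716i
d^4_{4,-1}: single k=0 term ⇒ -0.001291;  D = -0.000871+0.000953i
Y_4^{m'}(θ=1.5893,φ=0.2685) and Σ D·Y over m':
  (+0.0000+0.0000i)·(+0.2108-0.3888i)  (+0.0000-0.0001i)·(-0.0160+0.0167i)  (-0.0024+0.0000i)·(-0.2867+0.1707i)  (+0.0047+0.0302i)·(+0.0253-0.0070i)  (+0.2323-0.0690i)·(+0.3163+0.0000i)  (-0.3875-0.8582i)·(-0.0253-0.0070i)  (+0.1954-0.1224i)·(-0.2867-0.1707i)  (+0.0156+0.0187i)·(+0.0160+0.0167i)  (-0.0009+0.0010i)·(+0.2108+0.3888i)
Y_4^-1(R⁻¹ n̂) = +0.000788+0.005063i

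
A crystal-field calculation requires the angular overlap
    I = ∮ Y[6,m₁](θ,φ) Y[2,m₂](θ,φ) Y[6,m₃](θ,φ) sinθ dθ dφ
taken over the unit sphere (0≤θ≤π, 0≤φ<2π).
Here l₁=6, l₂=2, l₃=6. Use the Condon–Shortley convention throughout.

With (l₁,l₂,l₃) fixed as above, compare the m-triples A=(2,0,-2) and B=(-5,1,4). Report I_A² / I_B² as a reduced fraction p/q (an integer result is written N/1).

l's match ⇒ only the (l;m) 3-j factors differ between A and B.
A: triangle coeff Δ(6,2,6) = 1/90090; Σ_t [0,2]: t=0:+1/69120 t=1:−1/30240 t=2:+1/322560 = -1/64512; (3j)²=10/1001 [(6 2 6; 2 0 -2)], sign=-1
B: triangle coeff Δ(6,2,6) = 1/90090; Σ_t [1,2]: t=1:−1/7257600 t=2:+1/725760 = 1/806400; (3j)²=27/910 [(6 2 6; -5 1 4)], sign=+1
I_A²/I_B² = (10/1001)/(27/910) = 100/297

100/297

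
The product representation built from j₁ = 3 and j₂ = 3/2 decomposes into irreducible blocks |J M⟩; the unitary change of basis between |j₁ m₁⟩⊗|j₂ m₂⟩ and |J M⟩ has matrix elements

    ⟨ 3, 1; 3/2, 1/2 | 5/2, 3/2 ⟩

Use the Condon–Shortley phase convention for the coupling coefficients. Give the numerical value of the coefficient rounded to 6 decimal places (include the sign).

triangle: 2!·4!·1!/8! = 48/40320
(j±m)!: 4!·2!·2!·1!·4!·1! = 2304
prefactor² = (2J+1)·Δ·N² = 576/35
  k=1: −1/(1!·1!·1!·1!·3!·0!) = -1/6
  k=2: +1/(2!·0!·0!·0!·4!·1!) = 1/48
Σ = -7/48  ⇒  CG² = 576/35·(-7/48)² = 7/20
CG = −√(7/20) = -0.591608

-0.591608  (= −√(7/20))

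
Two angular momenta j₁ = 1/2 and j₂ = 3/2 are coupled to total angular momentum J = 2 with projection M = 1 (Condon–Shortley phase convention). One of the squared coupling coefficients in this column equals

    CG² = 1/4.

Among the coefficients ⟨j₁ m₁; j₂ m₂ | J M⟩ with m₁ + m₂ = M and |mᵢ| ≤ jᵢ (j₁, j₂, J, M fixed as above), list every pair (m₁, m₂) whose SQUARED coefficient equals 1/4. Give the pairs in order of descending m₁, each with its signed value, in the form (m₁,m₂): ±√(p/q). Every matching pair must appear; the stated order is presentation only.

(-1/2,3/2): +√(1/4)

Admissible pairs with m₁+m₂ = M = 1: (-1/2,3/2), (1/2,1/2)
  (m₁,m₂)=(1/2,1/2): CG² = 3/4, CG = +√(3/4)
  (m₁,m₂)=(-1/2,3/2): CG² = 1/4, CG = +√(1/4)   ← matches the target
Pairs with CG² = 1/4: (-1/2,3/2): +√(1/4)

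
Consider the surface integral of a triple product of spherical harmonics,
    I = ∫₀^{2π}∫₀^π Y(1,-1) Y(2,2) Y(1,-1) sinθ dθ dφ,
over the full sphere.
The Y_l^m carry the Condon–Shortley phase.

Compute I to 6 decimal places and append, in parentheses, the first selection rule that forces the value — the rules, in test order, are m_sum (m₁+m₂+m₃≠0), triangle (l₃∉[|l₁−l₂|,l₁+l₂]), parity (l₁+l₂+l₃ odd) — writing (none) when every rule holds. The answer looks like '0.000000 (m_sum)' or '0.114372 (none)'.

m-sum 0 ✓  L=4 even ✓  1≤1≤3 ✓
Π(2lᵢ+1) = 3×5×3 = 45
triangle coeff Δ(1,2,1) = 1/30
Σ_t [1,1]: t=1:−1/1 = -1/1
(3j)²=2/15 [(1 2 1; 0 0 0)], sign=+1
Σ_t [2,2]: t=2:+1/4 = 1/4
(3j)²=1/5 [(1 2 1; -1 2 -1)], sign=+1
⇒ 4πI² = 6/5
I = (+1)√(6/5/(4π)) = 0.30901936
No selection rule forces the value: the integral is nonzero (none).

0.309019 (none)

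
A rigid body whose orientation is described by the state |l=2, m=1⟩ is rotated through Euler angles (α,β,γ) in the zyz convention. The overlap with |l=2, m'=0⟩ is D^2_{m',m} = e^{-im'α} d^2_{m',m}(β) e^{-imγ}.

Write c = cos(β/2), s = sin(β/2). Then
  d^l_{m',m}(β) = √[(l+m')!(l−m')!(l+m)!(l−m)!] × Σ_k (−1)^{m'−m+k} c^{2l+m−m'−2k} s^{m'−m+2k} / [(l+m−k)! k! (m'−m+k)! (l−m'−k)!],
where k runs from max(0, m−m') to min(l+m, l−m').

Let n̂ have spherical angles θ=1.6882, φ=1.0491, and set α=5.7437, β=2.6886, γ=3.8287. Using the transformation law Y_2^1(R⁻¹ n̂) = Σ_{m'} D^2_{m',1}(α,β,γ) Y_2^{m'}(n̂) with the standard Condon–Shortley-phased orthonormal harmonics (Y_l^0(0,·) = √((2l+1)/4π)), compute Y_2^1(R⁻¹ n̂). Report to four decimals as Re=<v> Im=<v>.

Need the full column D^2_{m',1} for m'=−2..2 at α=5.7437, β=2.6886, γ=3.8287.
cos(β/2)=0.224565, sin(β/2)=0.974459
d^2_{-2,1}: single k=3 term ⇒ +0.415588;  D = +0.080642+0.407688i
d^2_{-1,1}: k∈[2..3] ⇒ +0.143659 -0.901684 = -0.758026;  D = +0.255794-0.713563i
d^2_{0,1}: k∈[1..2] ⇒ +0.027031 -0.508989 = -0.481958;  D = +0.372594-0.305707i
d^2_{1,1}: k∈[0..1] ⇒ +0.002543 -0.143659 = -0.141115;  D = +0.139581-0.020756i
d^2_{2,1}: single k=0 term ⇒ -0.022071;  D = +0.020398+0.008429i
Y_2^{m'}(θ=1.6882,φ=1.0491) and Σ D·Y over m':
  (+0.0806+0.4077i)·(-0.1917-0.3292i)  (+0.2558-0.7136i)·(-0.0448+0.0779i)  (+0.3726-0.3057i)·(-0.3024+0.0000i)  (+0.1396-0.0208i)·(+0.0448+0.0779i)  (+0.0204+0.0084i)·(-0.1917+0.3292i)
Y_2^1(R⁻¹ n̂) = +0.051398+0.054663i

Re=0.0514 Im=0.0547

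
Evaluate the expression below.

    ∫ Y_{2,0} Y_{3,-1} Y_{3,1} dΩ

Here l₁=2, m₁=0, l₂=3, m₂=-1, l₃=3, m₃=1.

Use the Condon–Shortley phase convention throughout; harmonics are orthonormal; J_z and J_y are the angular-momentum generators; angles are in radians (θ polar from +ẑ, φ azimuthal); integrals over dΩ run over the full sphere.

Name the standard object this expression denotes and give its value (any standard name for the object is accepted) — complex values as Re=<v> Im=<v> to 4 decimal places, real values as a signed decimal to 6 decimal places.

Gaunt coefficient, -0.126157

This is a Gaunt coefficient — the integral of a triple product of spherical harmonics over the sphere.
Checks pass: Σm=0; 8 even; l₃=3∈[1,5].
(2·2+1)(2·3+1)(2·3+1) = 245
Δ: 2! 2! 4! / 9! → 1/3780
sum: t=0:+1/24 t=1:−1/4 t=2:+1/24 = -1/6
3j²(2 3 3; 0 0 0) = Δ·Π!·Σ² = 4/105  (sign +1)
sum: t=0:+1/16 t=1:−1/6 t=2:+1/96 = -3/32
3j²(2 3 3; 0 -1 1) = Δ·Π!·Σ² = 3/140  (sign -1)
combine: 4πI² = 245·4/105·3/140 = 1/5
take √, sign -1: I = -0.12615663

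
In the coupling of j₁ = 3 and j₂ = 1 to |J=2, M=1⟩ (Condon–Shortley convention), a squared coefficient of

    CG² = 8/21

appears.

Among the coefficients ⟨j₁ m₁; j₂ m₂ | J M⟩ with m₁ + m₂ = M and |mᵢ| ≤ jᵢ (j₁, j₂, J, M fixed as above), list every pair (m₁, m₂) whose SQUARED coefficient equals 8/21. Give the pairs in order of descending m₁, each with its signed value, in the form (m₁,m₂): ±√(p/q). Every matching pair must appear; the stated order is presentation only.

(1,0): −√(8/21)

Admissible pairs with m₁+m₂ = M = 1: (0,1), (1,0), (2,-1)
  (m₁,m₂)=(2,-1): CG² = 10/21, CG = +√(10/21)
  (m₁,m₂)=(1,0): CG² = 8/21, CG = −√(8/21)   ← matches the target
  (m₁,m₂)=(0,1): CG² = 1/7, CG = +√(1/7)
Pairs with CG² = 8/21: (1,0): −√(8/21)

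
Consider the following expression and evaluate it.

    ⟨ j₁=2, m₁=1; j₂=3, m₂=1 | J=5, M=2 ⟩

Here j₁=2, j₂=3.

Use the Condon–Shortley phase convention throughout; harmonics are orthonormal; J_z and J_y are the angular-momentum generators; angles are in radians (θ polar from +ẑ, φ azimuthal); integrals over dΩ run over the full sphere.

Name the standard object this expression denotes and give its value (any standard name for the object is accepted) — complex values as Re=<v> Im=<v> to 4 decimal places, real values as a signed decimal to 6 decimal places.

This is a Clebsch–Gordan (vector-coupling) coefficient.
√[11·0!4!6!/11! · 3!1!4!2!7!3!] = √(41472)
  +(−1)^0/∏(0,0,1,4,3,2)! = 1/288  (running 1/288)
⟨..|..⟩ = √(41472)·(1/288) = +0.707107

Clebsch–Gordan coefficient, +√(1/2) ≈ +0.707107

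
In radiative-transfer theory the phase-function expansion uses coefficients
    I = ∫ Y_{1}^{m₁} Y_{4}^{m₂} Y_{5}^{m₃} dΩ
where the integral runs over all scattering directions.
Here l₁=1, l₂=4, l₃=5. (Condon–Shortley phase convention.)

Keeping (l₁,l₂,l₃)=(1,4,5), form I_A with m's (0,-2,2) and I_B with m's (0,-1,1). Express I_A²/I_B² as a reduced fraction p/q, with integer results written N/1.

7/8

Same 1,4,5: normalisation and zero-m 3j drop out of the ratio.
A: Δ: 0! 2! 8! / 11! → 1/495; sum: t=0:+1/1440 = 1/1440; 3j²(1 4 5; 0 -2 2) = Δ·Π!·Σ² = 7/165  (sign -1)
B: Δ: 0! 2! 8! / 11! → 1/495; sum: t=0:+1/720 = 1/720; 3j²(1 4 5; 0 -1 1) = Δ·Π!·Σ² = 8/165  (sign +1)
I_A²/I_B² = (7/165)/(8/165) = 7/8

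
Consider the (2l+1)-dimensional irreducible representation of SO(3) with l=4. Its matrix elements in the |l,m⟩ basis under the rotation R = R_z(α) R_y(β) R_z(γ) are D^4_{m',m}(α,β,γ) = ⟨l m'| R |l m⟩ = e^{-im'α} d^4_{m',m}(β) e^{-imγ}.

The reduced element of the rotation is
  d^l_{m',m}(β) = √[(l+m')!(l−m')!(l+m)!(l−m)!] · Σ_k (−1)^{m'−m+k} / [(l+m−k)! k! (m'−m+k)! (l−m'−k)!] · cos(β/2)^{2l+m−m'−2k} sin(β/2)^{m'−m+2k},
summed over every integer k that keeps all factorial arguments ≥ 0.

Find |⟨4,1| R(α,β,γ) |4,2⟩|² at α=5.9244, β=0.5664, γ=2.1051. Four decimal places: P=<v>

Split into d^4_{1,2}(β=0.5664) × two z-phases.
With c≡cos(β/2)=0.960166 and s≡sin(β/2)=0.279430, N=[120·6·720·2]^{1/2}=1018.233765
k: max(0,(2)−(1))=1 … min(4+(2),4−(1))=3
  k=1: (−1)^0·1018.2338/(240)·0.9602^7·0.2794^1 = +0.891936
  k=2: (−1)^1·1018.2338/(48)·0.9602^5·0.2794^3 = -0.377707
  k=3: (−1)^2·1018.2338/(72)·0.9602^3·0.2794^5 = +0.021326
d^4_{1,2}(0.5664) = +0.891936 -0.377707 +0.021326 = +0.535555
|D^4_{1,2}|² = |d^4_{1,2}(β)|² = (+0.535555)² = 0.286819 (the z-rotation phases have unit modulus)

P=0.2868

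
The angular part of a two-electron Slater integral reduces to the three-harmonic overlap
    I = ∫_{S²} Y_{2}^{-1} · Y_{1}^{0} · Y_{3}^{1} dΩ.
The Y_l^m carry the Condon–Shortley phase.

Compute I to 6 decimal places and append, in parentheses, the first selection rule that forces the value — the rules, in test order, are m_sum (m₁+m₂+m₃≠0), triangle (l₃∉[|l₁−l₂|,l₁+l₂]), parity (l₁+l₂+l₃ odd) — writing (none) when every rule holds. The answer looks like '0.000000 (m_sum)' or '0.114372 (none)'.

Checks pass: Σm=0; 6 even; l₃=3∈[1,3].
(2·2+1)(2·1+1)(2·3+1) = 105
Δ: 0! 4! 2! / 7! → 1/105
sum: t=0:+1/4 = 1/4
3j²(2 1 3; 0 0 0) = Δ·Π!·Σ² = 3/35  (sign -1)
sum: t=0:+1/6 = 1/6
3j²(2 1 3; -1 0 1) = Δ·Π!·Σ² = 8/105  (sign +1)
combine: 4πI² = 105·3/35·8/105 = 24/35
take √, sign -1: I = -0.23359668
No selection rule forces the value: the integral is nonzero (none).

-0.233597 (none)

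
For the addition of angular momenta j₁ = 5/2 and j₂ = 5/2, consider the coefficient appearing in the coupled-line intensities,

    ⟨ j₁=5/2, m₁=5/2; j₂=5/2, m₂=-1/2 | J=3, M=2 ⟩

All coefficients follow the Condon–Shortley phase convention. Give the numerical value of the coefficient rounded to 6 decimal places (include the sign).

+√(5/12) ≈ +0.645497

j₁+j₂−J=2  J+j₁−j₂=3  J−j₁+j₂=3  j₁+j₂+J+1=9
(j₁±m₁, j₂±m₂, J±M) = (5,0,2,3,5,1)
P² = 240
sum k=0..0:
  [0] +1/24 = 1/24
S = 1/24
C² = P²·S² = 5/12 ; C = +0.645497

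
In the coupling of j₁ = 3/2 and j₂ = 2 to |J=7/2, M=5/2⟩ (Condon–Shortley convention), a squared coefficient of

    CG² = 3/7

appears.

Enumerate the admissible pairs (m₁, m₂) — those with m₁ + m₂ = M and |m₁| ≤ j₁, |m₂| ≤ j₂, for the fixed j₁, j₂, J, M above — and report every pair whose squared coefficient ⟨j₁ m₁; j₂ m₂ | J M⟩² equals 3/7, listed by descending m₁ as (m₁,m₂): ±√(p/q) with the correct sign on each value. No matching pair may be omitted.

(1/2,2): +√(3/7)

Admissible pairs with m₁+m₂ = M = 5/2: (1/2,2), (3/2,1)
  (m₁,m₂)=(3/2,1): CG² = 4/7, CG = +√(4/7)
  (m₁,m₂)=(1/2,2): CG² = 3/7, CG = +√(3/7)   ← matches the target
Pairs with CG² = 3/7: (1/2,2): +√(3/7)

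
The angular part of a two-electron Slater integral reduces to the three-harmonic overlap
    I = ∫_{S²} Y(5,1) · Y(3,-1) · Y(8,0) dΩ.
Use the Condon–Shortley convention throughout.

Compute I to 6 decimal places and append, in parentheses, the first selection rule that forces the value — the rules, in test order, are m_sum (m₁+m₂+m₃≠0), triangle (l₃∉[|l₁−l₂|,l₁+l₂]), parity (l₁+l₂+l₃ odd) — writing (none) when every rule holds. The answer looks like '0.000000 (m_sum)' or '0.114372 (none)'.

Checks pass: Σm=0; 16 even; l₃=8∈[2,8].
(2·5+1)(2·3+1)(2·8+1) = 1309
Δ: 0! 10! 6! / 17! → 1/136136
sum: t=0:+1/518400 = 1/518400
3j²(5 3 8; 0 0 0) = Δ·Π!·Σ² = 56/2431  (sign +1)
sum: t=0:+1/829440 = 1/829440
3j²(5 3 8; 1 -1 0) = Δ·Π!·Σ² = 35/2431  (sign +1)
combine: 4πI² = 1309·56/2431·35/2431 = 13720/31603
take √, sign +1: I = 0.18586943
No selection rule forces the value: the integral is nonzero (none).

0.185869 (none)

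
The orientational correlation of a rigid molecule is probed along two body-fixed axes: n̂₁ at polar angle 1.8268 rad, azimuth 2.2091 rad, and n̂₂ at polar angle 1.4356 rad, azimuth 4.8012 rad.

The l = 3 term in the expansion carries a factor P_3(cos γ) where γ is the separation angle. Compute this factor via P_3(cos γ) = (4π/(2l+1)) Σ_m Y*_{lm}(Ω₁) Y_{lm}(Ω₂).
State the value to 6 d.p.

Term-by-term m-sum for l=3 (normalisation 4π/7 = 1.795196):
  m=-3: Y*=+0.355601+0.127438i  Y=-0.106872-0.391584i  product +0.011899-0.152867i
  m=-2: Y*=+0.070227+0.231786i  Y=-0.133118+0.023896i  product -0.014887-0.029177i
  m=-1: Y*=+0.126564-0.170592i  Y=-0.025823-0.289996i  product -0.052739-0.032298i
  m=+0: Y*=+0.253189-0.000000i  Y=-0.146327+0.000000i  product -0.037048+0.000000i
  m=+1: Y*=-0.126564-0.170592i  Y=+0.025823-0.289996i  product -0.052739+0.032298i
  m=+2: Y*=+0.070227-0.231786i  Y=-0.133118-0.023896i  product -0.014887+0.029177i
  m=+3: Y*=-0.355601+0.127438i  Y=+0.106872-0.391584i  product +0.011899+0.152867i
Total Σ_m = -0.148503-0.000000i. Multiply by 1.795196: -0.266593-0.000000i. P_3(cos γ) = -0.266593

-0.266593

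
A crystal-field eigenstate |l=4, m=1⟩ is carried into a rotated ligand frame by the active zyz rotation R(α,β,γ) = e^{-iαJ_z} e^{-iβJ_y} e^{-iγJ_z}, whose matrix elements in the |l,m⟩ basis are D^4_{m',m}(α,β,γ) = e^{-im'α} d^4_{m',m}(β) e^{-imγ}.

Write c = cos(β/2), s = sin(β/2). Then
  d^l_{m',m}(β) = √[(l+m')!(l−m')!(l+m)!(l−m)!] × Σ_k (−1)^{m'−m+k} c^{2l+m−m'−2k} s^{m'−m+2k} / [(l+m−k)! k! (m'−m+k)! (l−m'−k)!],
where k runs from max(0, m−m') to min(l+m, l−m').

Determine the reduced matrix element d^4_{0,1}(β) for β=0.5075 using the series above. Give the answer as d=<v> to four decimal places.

d=0.5572

d^4_{0,1}(β=0.5075) via the finite sum:
With c≡cos(β/2)=0.967978 and s≡sin(β/2)=0.251036, N=[24·24·120·6]^{1/2}=643.987578
k∈{1,2,3,4} keeps every argument non-negative
  k=1: (−1)^0·643.9876/(144)·0.9680^7·0.2510^1 = +0.893940
  k=2: (−1)^1·643.9876/(24)·0.9680^5·0.2510^3 = -0.360744
  k=3: (−1)^2·643.9876/(24)·0.9680^3·0.2510^5 = +0.024263
  k=4: (−1)^3·643.9876/(144)·0.9680^1·0.2510^7 = -0.000272
d^4_{0,1}(0.5075) = +0.893940 -0.360744 +0.024263 -0.000272 = +0.557186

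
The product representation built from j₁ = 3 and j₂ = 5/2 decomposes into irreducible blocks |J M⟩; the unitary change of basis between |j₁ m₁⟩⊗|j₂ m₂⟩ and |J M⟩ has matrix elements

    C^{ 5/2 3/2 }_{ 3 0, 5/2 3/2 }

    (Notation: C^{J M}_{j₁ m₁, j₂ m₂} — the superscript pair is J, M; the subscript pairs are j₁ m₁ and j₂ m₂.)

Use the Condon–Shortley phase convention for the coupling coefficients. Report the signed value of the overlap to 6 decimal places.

+√(7/30) = +0.483046

j₁+j₂−J=3  J+j₁−j₂=3  J−j₁+j₂=2  j₁+j₂+J+1=9
(j₁±m₁, j₂±m₂, J±M) = (3,3,4,1,4,1)
P² = 864/35
sum k=2..3:
  [2] +1/8 = 1/8
  [3] −1/36 = -1/36
S = 7/72
C² = P²·S² = 7/30 ; C = +0.483046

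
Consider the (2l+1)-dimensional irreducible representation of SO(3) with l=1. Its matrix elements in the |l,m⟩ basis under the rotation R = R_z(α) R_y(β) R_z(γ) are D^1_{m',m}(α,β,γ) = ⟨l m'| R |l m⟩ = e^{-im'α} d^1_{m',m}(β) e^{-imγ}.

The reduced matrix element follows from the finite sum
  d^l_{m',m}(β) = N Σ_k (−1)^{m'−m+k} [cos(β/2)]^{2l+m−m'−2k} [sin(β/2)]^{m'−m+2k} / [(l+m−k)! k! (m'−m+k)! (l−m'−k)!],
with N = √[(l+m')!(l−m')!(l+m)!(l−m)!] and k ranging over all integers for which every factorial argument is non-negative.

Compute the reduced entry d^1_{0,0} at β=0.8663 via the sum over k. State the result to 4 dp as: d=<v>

d^1_{0,0}(β=0.8663) via the finite sum:
With c≡cos(β/2)=0.907648 and s≡sin(β/2)=0.419732, N=[1·1·1·1]^{1/2}=1.000000
Admissible k: 0..1 (factorial args all ≥0)
  k=0: (−1)^0·1.0000/(1)·0.9076^2·0.4197^0 = +0.823825
  k=1: (−1)^1·1.0000/(1)·0.9076^0·0.4197^2 = -0.176175
d^1_{0,0}(0.8663) = +0.823825 -0.176175 = +0.647650

d=0.6477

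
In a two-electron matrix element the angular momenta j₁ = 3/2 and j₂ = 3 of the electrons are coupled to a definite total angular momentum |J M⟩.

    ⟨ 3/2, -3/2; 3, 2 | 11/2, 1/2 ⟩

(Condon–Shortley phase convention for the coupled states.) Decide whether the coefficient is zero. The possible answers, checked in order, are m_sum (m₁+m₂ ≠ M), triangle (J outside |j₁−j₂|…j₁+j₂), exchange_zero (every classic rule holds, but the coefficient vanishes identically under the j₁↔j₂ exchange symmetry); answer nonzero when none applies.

m-sum: m₁+m₂ = -3/2+2 = 1/2, M = 1/2  ✓
triangle: need |j₁−j₂| ≤ J ≤ j₁+j₂, i.e. J ∈ [3/2, 9/2]; J = 11/2 is outside ✗ ⇒ coefficient is 0

triangle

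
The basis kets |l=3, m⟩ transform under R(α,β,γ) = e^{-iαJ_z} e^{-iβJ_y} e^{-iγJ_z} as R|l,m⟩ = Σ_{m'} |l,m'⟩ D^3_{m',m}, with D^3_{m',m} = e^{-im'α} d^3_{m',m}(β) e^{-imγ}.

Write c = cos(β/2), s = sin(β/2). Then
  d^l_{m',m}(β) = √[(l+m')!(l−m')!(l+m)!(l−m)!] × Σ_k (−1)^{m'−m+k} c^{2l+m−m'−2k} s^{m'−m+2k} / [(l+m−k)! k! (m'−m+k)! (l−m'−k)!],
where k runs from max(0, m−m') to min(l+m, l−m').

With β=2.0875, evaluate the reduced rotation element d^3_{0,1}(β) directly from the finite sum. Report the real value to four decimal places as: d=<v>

d=0.0829

d^3_{0,1}(β=2.0875) via the finite sum:
c=cos(2.087500/2)=0.502983, s=sin(2.087500/2)=0.864296; N=√[6·6·24·2]=41.569219
The bounds max(0,m−m')=1 and min(l+m,l−m')=3 give 3 terms
  k=1: (−1)^0·41.5692/(12)·0.5030^5·0.8643^1 = +0.096387
  k=2: (−1)^1·41.5692/(4)·0.5030^3·0.8643^3 = -0.853806
  k=3: (−1)^2·41.5692/(12)·0.5030^1·0.8643^5 = +0.840345
d^3_{0,1}(2.0875) = +0.096387 -0.853806 +0.840345 = +0.082926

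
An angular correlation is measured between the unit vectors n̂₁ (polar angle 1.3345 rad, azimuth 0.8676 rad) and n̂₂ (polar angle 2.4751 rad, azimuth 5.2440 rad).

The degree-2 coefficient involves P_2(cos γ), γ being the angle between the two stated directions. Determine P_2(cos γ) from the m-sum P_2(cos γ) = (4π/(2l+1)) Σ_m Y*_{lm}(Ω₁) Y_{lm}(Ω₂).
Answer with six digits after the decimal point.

Expand P_2 via completeness: Σ_{m} conj(Y_{2,m}) at Ω₁ times Y_{2,m} at Ω₂ —
  m=-2: (-0.05975 + 0.36018j) × (-0.07176 + 0.12903j) = -0.04218 - 0.03356j  (running Σ = -0.04218 - 0.03356j)
  m=-1: (0.11370 + 0.13412j) × (-0.19030 - 0.32359j) = 0.02176 - 0.06232j  (running Σ = -0.02042 - 0.09587j)
  m=0: (-0.26354 + 0.00000j) × (0.26914 + 0.00000j) = -0.07093 + 0.00000j  (running Σ = -0.09135 - 0.09587j)
  m=1: (-0.11370 + 0.13412j) × (0.19030 - 0.32359j) = 0.02176 + 0.06232j  (running Σ = -0.06959 - 0.03356j)
  m=2: (-0.05975 - 0.36018j) × (-0.07176 - 0.12903j) = -0.04218 + 0.03356j  (running Σ = -0.11177 + 0.00000j)
Accumulated sum -0.11177 + 0.00000j; after 4π/(2l+1) scaling, -0.28092 + 0.00000j ⇒ P_2 = -0.280915

-0.280915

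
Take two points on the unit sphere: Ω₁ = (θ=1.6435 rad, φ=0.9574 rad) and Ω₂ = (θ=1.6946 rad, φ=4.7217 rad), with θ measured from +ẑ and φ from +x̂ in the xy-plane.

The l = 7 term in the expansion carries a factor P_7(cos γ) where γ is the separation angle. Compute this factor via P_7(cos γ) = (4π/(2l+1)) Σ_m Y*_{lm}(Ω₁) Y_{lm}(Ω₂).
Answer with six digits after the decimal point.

Expand P_7 via completeness: Σ_{m} conj(Y_{7,m}) at Ω₁ times Y_{7,m} at Ω₂ —
  term(m=-7) = (0.080509, -0.218222)   from Y*(Ω₁)=(0.448481, 0.199535), Y(Ω₂)=(-0.030863, -0.472850)
  term(m=-6) = (-0.024447, 0.016534)   from Y*(Ω₁)=(-0.114817, 0.068635), Y(Ω₂)=(0.220289, -0.012320)
  term(m=-5) = (0.095444, 0.002678)   from Y*(Ω₁)=(-0.025141, 0.336331), Y(Ω₂)=(-0.013175, -0.282795)
  term(m=-4) = (-0.030289, -0.023063)   from Y*(Ω₁)=(-0.119446, -0.098184), Y(Ω₂)=(0.246047, -0.009168)
  term(m=-3) = (0.018712, 0.061069)   from Y*(Ω₁)=(-0.280976, 0.077579), Y(Ω₂)=(-0.006120, -0.219037)
  term(m=-2) = (0.013246, -0.039261)   from Y*(Ω₁)=(0.054994, -0.153507), Y(Ω₂)=(0.254066, -0.004732)
  term(m=-1) = (-0.043102, 0.030947)   from Y*(Ω₁)=(-0.157740, -0.224067), Y(Ω₂)=(-0.001803, -0.193630)
  term(m=+0) = (0.042352, 0.000000)   from Y*(Ω₁)=(0.165456, -0.000000), Y(Ω₂)=(0.255971, 0.000000)
  term(m=+1) = (-0.043102, -0.030947)   from Y*(Ω₁)=(0.157740, -0.224067), Y(Ω₂)=(0.001803, -0.193630)
  term(m=+2) = (0.013246, 0.039261)   from Y*(Ω₁)=(0.054994, 0.153507), Y(Ω₂)=(0.254066, 0.004732)
  term(m=+3) = (0.018712, -0.061069)   from Y*(Ω₁)=(0.280976, 0.077579), Y(Ω₂)=(0.006120, -0.219037)
  term(m=+4) = (-0.030289, 0.023063)   from Y*(Ω₁)=(-0.119446, 0.098184), Y(Ω₂)=(0.246047, 0.009168)
  term(m=+5) = (0.095444, -0.002678)   from Y*(Ω₁)=(0.025141, 0.336331), Y(Ω₂)=(0.013175, -0.282795)
  term(m=+6) = (-0.024447, -0.016534)   from Y*(Ω₁)=(-0.114817, -0.068635), Y(Ω₂)=(0.220289, 0.012320)
  term(m=+7) = (0.080509, 0.218222)   from Y*(Ω₁)=(-0.448481, 0.199535), Y(Ω₂)=(0.030863, -0.472850)
Accumulated sum (0.262496, 0.000000); after 4π/(2l+1) scaling, (0.219908, 0.000000) ⇒ P_7 = 0.219908

0.219908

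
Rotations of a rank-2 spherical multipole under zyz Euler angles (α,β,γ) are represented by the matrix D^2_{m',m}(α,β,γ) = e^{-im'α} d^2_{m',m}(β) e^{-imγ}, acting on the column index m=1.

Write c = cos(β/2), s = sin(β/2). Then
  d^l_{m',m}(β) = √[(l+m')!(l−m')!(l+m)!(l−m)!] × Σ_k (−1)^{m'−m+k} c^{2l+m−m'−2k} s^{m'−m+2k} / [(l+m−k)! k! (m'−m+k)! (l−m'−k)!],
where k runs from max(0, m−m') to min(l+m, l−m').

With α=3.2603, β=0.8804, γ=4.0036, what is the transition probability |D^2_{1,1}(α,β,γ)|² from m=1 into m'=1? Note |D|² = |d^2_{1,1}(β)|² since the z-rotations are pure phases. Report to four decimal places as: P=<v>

P=0.0502

Split into d^2_{1,1}(β=0.8804) × two z-phases.
Half-angle: c=0.904666, s=0.426120. N=√(6·1·6·1)=6.000000
The bounds max(0,m−m')=0 and min(l+m,l−m')=1 give 2 terms
  k=0: (−1)^0·6.0000/(6)·0.9047^4·0.4261^0 = +0.669814
  k=1: (−1)^1·6.0000/(2)·0.9047^2·0.4261^2 = -0.445823
d^2_{1,1}(0.8804) = +0.669814 -0.445823 = +0.223990
|D^2_{1,1}|² = |d^2_{1,1}(β)|² = (+0.223990)² = 0.050172 (the z-rotation phases have unit modulus)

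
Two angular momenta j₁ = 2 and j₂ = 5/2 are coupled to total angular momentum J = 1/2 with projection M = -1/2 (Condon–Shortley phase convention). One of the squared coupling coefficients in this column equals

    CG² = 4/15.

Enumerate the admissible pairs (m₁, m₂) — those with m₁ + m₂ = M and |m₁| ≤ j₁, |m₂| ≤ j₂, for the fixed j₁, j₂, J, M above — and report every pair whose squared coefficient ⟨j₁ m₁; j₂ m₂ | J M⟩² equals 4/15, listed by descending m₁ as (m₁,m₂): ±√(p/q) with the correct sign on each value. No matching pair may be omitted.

Admissible pairs with m₁+m₂ = M = -1/2: (-2,3/2), (-1,1/2), (0,-1/2), (1,-3/2), (2,-5/2)
  (m₁,m₂)=(2,-5/2): CG² = 1/3, CG = +√(1/3)
  (m₁,m₂)=(1,-3/2): CG² = 4/15, CG = −√(4/15)   ← matches the target
  (m₁,m₂)=(0,-1/2): CG² = 1/5, CG = +√(1/5)
  (m₁,m₂)=(-1,1/2): CG² = 2/15, CG = −√(2/15)
  (m₁,m₂)=(-2,3/2): CG² = 1/15, CG = +√(1/15)
Pairs with CG² = 4/15: (1,-3/2): −√(4/15)

(1,-3/2): −√(4/15)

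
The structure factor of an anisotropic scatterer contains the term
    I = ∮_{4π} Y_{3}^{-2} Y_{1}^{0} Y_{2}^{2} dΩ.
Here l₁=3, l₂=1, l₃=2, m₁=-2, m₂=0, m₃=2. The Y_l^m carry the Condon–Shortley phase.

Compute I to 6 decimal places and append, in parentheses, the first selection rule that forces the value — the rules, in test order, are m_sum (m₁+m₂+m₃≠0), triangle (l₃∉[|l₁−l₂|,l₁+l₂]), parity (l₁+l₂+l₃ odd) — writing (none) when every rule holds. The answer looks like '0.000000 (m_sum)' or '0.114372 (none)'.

Checks pass: Σm=0; 6 even; l₃=2∈[2,4].
(2·3+1)(2·1+1)(2·2+1) = 105
Δ: 2! 4! 0! / 7! → 1/105
sum: t=1:−1/4 = -1/4
3j²(3 1 2; 0 0 0) = Δ·Π!·Σ² = 3/35  (sign -1)
sum: t=1:−1/24 = -1/24
3j²(3 1 2; -2 0 2) = Δ·Π!·Σ² = 1/21  (sign -1)
combine: 4πI² = 105·3/35·1/21 = 3/7
take √, sign +1: I = 0.18467439
No selection rule forces the value: the integral is nonzero (none).

0.184674 (none)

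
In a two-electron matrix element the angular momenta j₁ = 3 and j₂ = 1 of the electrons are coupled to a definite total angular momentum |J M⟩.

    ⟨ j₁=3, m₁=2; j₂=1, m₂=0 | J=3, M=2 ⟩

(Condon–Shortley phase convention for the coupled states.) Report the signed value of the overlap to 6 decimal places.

+0.577350

triangle: 1!·5!·1!/8! = 120/40320
(j±m)!: 5!·1!·1!·1!·5!·1! = 14400
prefactor² = (2J+1)·Δ·N² = 300
  k=0: +1/(0!·1!·1!·1!·4!·0!) = 1/24
  k=1: −1/(1!·0!·0!·0!·5!·1!) = -1/120
Σ = 1/30  ⇒  CG² = 300·(1/30)² = 1/3
CG = +√(1/3) = +0.577350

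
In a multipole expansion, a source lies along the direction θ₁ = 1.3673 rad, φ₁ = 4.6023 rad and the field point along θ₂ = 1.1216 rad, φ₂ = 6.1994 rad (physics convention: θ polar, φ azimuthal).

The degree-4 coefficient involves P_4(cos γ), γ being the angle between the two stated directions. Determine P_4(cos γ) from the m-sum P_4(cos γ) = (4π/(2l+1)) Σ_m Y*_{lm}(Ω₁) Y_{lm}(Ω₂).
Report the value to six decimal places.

0.359448

Addition theorem: P_4(cos γ) = (4π/9) Σ_m Y*_{lm}(Ω₁) Y_{lm}(Ω₂), m = −4…4:
  [-4]  conj(Y_{4,-4})(Ω₁) = +0.368283-0.173541i ; Y_{4,-4}(Ω₂) = +0.275164+0.095834i ; Δ = +0.117969-0.012458i
  [-3]  conj(Y_{4,-3})(Ω₁) = +0.077059+0.224777i ; Y_{4,-3}(Ω₂) = +0.384800+0.098812i ; Δ = +0.007442+0.094108i
  [-2]  conj(Y_{4,-2})(Ω₁) = +0.223596-0.050042i ; Y_{4,-2}(Ω₂) = +0.085635+0.014486i ; Δ = +0.019873-0.001046i
  [-1]  conj(Y_{4,-1})(Ω₁) = +0.027921+0.252599i ; Y_{4,-1}(Ω₂) = -0.309808-0.026018i ; Δ = -0.002078-0.078984i
  [+0]  conj(Y_{4,0})(Ω₁) = +0.193917-0.000000i ; Y_{4,0}(Ω₂) = -0.149420+0.000000i ; Δ = -0.028975+0.000000i
  [+1]  conj(Y_{4,1})(Ω₁) = -0.027921+0.252599i ; Y_{4,1}(Ω₂) = +0.309808-0.026018i ; Δ = -0.002078+0.078984i
  [+2]  conj(Y_{4,2})(Ω₁) = +0.223596+0.050042i ; Y_{4,2}(Ω₂) = +0.085635-0.014486i ; Δ = +0.019873+0.001046i
  [+3]  conj(Y_{4,3})(Ω₁) = -0.077059+0.224777i ; Y_{4,3}(Ω₂) = -0.384800+0.098812i ; Δ = +0.007442-0.094108i
  [+4]  conj(Y_{4,4})(Ω₁) = +0.368283+0.173541i ; Y_{4,4}(Ω₂) = +0.275164-0.095834i ; Δ = +0.117969+0.012458i
Total Σ_m = +0.257436+0.000000i. Multiply by 1.396263: +0.359448+0.000000i. P_4(cos γ) = 0.359448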